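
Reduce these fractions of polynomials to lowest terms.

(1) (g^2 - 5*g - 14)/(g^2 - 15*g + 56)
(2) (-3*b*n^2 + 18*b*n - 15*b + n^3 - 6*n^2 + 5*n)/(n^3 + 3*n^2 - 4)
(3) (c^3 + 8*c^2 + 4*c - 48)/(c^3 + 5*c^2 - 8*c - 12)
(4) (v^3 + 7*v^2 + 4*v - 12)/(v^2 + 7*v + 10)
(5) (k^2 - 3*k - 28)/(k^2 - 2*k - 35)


(1) = (g + 2)/(g - 8)
(2) = (-3*b*n + 15*b + n^2 - 5*n)/(n^2 + 4*n + 4)
(3) = (c + 4)/(c + 1)
(4) = (v^2 + 5*v - 6)/(v + 5)
(5) = (k + 4)/(k + 5)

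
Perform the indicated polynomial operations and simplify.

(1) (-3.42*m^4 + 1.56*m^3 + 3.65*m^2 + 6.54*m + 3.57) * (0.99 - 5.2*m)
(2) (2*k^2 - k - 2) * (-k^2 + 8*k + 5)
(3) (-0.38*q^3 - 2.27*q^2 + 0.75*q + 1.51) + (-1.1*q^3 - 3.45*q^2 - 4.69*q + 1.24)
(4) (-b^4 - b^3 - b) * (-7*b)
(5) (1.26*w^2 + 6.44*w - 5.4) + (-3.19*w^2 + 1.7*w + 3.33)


(1) = 17.784*m^5 - 11.4978*m^4 - 17.4356*m^3 - 30.3945*m^2 - 12.0894*m + 3.5343
(2) = -2*k^4 + 17*k^3 + 4*k^2 - 21*k - 10
(3) = -1.48*q^3 - 5.72*q^2 - 3.94*q + 2.75
(4) = 7*b^5 + 7*b^4 + 7*b^2
(5) = -1.93*w^2 + 8.14*w - 2.07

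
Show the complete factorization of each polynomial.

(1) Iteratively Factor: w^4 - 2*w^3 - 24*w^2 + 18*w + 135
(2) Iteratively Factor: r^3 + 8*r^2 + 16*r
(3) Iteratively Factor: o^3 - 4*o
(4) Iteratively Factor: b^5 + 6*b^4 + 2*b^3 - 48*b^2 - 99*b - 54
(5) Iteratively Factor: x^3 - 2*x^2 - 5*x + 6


(1) = (w + 3)*(w^3 - 5*w^2 - 9*w + 45) = (w - 5)*(w + 3)*(w^2 - 9) = (w - 5)*(w + 3)^2*(w - 3)
(2) = (r + 4)*(r^2 + 4*r) = r*(r + 4)*(r + 4)
(3) = (o - 2)*(o^2 + 2*o) = o*(o - 2)*(o + 2)
(4) = (b - 3)*(b^4 + 9*b^3 + 29*b^2 + 39*b + 18) = (b - 3)*(b + 2)*(b^3 + 7*b^2 + 15*b + 9) = (b - 3)*(b + 2)*(b + 3)*(b^2 + 4*b + 3) = (b - 3)*(b + 1)*(b + 2)*(b + 3)*(b + 3)
(5) = (x - 1)*(x^2 - x - 6) = (x - 1)*(x + 2)*(x - 3)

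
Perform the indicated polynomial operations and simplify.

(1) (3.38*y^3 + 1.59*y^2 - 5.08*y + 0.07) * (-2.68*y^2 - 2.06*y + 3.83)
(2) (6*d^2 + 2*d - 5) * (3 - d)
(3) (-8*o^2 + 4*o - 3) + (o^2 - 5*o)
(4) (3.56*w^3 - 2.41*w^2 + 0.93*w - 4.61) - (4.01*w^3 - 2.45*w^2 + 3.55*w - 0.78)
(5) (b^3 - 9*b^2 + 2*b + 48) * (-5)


(1) = -9.0584*y^5 - 11.224*y^4 + 23.2844*y^3 + 16.3669*y^2 - 19.6006*y + 0.2681
(2) = -6*d^3 + 16*d^2 + 11*d - 15
(3) = -7*o^2 - o - 3
(4) = -0.45*w^3 + 0.04*w^2 - 2.62*w - 3.83
(5) = -5*b^3 + 45*b^2 - 10*b - 240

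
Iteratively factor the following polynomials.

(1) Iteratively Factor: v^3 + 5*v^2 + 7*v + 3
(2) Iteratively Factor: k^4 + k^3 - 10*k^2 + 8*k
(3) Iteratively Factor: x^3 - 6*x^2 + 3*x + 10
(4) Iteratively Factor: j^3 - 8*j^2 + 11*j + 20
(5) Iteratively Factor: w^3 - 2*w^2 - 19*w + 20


(1) = (v + 1)*(v^2 + 4*v + 3) = (v + 1)*(v + 3)*(v + 1)
(2) = (k - 1)*(k^3 + 2*k^2 - 8*k) = (k - 1)*(k + 4)*(k^2 - 2*k) = k*(k - 1)*(k + 4)*(k - 2)
(3) = (x - 5)*(x^2 - x - 2) = (x - 5)*(x + 1)*(x - 2)
(4) = (j + 1)*(j^2 - 9*j + 20) = (j - 5)*(j + 1)*(j - 4)
(5) = (w - 5)*(w^2 + 3*w - 4) = (w - 5)*(w + 4)*(w - 1)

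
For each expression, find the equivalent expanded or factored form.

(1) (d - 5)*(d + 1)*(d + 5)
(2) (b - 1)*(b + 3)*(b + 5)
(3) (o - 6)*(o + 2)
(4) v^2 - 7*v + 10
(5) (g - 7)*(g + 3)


(1) = d^3 + d^2 - 25*d - 25
(2) = b^3 + 7*b^2 + 7*b - 15
(3) = o^2 - 4*o - 12
(4) = (v - 5)*(v - 2)
(5) = g^2 - 4*g - 21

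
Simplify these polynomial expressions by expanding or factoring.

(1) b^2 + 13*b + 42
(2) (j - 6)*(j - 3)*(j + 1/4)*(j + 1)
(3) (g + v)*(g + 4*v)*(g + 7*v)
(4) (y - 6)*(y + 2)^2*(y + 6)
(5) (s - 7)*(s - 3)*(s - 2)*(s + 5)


(1) = (b + 6)*(b + 7)
(2) = j^4 - 31*j^3/4 + 7*j^2 + 81*j/4 + 9/2
(3) = g^3 + 12*g^2*v + 39*g*v^2 + 28*v^3
(4) = y^4 + 4*y^3 - 32*y^2 - 144*y - 144
(5) = s^4 - 7*s^3 - 19*s^2 + 163*s - 210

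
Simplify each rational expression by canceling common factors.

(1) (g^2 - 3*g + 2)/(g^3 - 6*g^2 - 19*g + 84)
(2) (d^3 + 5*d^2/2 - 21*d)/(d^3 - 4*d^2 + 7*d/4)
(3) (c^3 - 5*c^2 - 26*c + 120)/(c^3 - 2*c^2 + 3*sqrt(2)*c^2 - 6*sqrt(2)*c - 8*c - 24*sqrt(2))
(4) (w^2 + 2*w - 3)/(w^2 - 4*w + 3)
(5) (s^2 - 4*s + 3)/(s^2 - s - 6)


(1) = (g^2 - 3*g + 2)/(g^3 - 6*g^2 - 19*g + 84)
(2) = (2*d + 12)/(2*d - 1)
(3) = (c^2 - c - 30)/(c^2 + c*(2 + 3*sqrt(2)) + 6*sqrt(2))
(4) = (w + 3)/(w - 3)
(5) = (s - 1)/(s + 2)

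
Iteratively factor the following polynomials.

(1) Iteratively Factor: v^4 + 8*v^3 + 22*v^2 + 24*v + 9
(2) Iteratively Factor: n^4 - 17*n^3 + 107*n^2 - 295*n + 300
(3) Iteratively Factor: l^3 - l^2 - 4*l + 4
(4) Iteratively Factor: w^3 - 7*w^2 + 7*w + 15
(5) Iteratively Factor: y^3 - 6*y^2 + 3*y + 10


(1) = (v + 3)*(v^3 + 5*v^2 + 7*v + 3) = (v + 1)*(v + 3)*(v^2 + 4*v + 3) = (v + 1)*(v + 3)^2*(v + 1)
(2) = (n - 5)*(n^3 - 12*n^2 + 47*n - 60) = (n - 5)*(n - 4)*(n^2 - 8*n + 15) = (n - 5)*(n - 4)*(n - 3)*(n - 5)
(3) = (l + 2)*(l^2 - 3*l + 2) = (l - 1)*(l + 2)*(l - 2)
(4) = (w - 3)*(w^2 - 4*w - 5) = (w - 3)*(w + 1)*(w - 5)
(5) = (y - 5)*(y^2 - y - 2) = (y - 5)*(y - 2)*(y + 1)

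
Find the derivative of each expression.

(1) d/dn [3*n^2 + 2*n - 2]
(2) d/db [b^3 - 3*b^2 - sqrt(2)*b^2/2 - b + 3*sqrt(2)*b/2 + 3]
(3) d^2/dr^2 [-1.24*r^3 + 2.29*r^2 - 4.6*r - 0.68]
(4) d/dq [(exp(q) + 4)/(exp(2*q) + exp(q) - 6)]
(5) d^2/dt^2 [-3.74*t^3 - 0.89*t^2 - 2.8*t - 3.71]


(1) = 6*n + 2
(2) = 3*b^2 - 6*b - sqrt(2)*b - 1 + 3*sqrt(2)/2
(3) = 4.58 - 7.44*r
(4) = (-(exp(q) + 4)*(2*exp(q) + 1) + exp(2*q) + exp(q) - 6)*exp(q)/(exp(2*q) + exp(q) - 6)^2
(5) = -22.44*t - 1.78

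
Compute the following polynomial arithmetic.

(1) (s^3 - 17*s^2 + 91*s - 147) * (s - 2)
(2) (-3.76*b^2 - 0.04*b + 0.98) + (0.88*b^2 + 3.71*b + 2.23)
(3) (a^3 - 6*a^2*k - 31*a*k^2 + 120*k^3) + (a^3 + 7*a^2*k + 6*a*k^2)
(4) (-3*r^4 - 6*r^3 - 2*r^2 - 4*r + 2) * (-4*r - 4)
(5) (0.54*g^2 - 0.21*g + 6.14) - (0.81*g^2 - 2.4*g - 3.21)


(1) = s^4 - 19*s^3 + 125*s^2 - 329*s + 294
(2) = -2.88*b^2 + 3.67*b + 3.21
(3) = 2*a^3 + a^2*k - 25*a*k^2 + 120*k^3
(4) = 12*r^5 + 36*r^4 + 32*r^3 + 24*r^2 + 8*r - 8
(5) = -0.27*g^2 + 2.19*g + 9.35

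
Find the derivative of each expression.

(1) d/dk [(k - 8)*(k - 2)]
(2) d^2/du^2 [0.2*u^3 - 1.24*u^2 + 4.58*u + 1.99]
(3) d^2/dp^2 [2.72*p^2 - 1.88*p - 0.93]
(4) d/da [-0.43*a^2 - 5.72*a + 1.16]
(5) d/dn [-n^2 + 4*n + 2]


(1) = 2*k - 10
(2) = 1.2*u - 2.48
(3) = 5.44000000000000
(4) = -0.86*a - 5.72
(5) = 4 - 2*n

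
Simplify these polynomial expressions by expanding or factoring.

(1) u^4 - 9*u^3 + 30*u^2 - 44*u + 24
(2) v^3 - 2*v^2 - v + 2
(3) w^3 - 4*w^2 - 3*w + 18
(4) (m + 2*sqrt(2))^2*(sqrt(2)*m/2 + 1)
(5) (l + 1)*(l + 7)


(1) = (u - 3)*(u - 2)^3
(2) = (v - 2)*(v - 1)*(v + 1)
(3) = (w - 3)^2*(w + 2)
(4) = sqrt(2)*m^3/2 + 5*m^2 + 8*sqrt(2)*m + 8
(5) = l^2 + 8*l + 7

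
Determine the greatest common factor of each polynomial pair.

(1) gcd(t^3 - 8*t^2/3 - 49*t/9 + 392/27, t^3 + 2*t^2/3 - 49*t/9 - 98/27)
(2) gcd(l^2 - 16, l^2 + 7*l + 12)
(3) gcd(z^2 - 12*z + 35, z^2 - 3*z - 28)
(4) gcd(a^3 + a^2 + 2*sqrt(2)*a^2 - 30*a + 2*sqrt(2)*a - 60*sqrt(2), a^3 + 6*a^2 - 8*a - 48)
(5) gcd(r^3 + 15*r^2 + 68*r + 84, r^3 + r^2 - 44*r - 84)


(1) = gcd((t - 8/3)*(t - 7/3)*(t + 7/3), (t - 7/3)*(t + 2/3)*(t + 7/3)) = t^2 - 49/9
(2) = l + 4
(3) = z - 7
(4) = gcd((a - 5)*(a + 6)*(a + 2*sqrt(2)), (a + 6)*(a - 2*sqrt(2))*(a + 2*sqrt(2))) = a^2 + a*(2*sqrt(2) + 6) + 12*sqrt(2)
(5) = gcd((r + 2)*(r + 6)*(r + 7), (r - 7)*(r + 2)*(r + 6)) = r^2 + 8*r + 12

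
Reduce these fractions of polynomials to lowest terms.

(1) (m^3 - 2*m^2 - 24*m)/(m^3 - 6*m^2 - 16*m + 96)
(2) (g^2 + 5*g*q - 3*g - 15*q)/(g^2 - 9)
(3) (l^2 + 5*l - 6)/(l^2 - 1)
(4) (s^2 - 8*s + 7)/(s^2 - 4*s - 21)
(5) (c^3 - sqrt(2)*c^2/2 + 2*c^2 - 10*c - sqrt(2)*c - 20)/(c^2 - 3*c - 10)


(1) = m/(m - 4)
(2) = (g + 5*q)/(g + 3)
(3) = (l + 6)/(l + 1)
(4) = (s - 1)/(s + 3)
(5) = (2*c^2 - sqrt(2)*c - 20)/(2*c - 10)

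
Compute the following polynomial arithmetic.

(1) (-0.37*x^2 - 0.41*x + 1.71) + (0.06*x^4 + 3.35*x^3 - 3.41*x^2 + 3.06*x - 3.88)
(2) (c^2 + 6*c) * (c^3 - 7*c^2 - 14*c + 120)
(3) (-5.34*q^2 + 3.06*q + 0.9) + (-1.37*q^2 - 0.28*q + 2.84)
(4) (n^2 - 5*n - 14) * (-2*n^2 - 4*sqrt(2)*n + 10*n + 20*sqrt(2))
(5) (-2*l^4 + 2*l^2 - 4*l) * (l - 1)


(1) = 0.06*x^4 + 3.35*x^3 - 3.78*x^2 + 2.65*x - 2.17
(2) = c^5 - c^4 - 56*c^3 + 36*c^2 + 720*c
(3) = -6.71*q^2 + 2.78*q + 3.74
(4) = -2*n^4 - 4*sqrt(2)*n^3 + 20*n^3 - 22*n^2 + 40*sqrt(2)*n^2 - 140*n - 44*sqrt(2)*n - 280*sqrt(2)
(5) = -2*l^5 + 2*l^4 + 2*l^3 - 6*l^2 + 4*l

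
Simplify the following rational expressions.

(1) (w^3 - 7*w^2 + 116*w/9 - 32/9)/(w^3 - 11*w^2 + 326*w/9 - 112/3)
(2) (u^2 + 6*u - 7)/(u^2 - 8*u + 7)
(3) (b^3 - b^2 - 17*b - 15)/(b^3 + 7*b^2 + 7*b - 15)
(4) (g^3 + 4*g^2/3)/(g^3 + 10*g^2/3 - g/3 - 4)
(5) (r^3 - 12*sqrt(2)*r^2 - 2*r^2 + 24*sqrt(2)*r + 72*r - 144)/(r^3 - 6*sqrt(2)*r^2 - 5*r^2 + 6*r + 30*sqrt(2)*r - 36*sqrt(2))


(1) = (3*w^2 - 13*w + 4)/(3*w^2 - 25*w + 42)
(2) = (u + 7)/(u - 7)
(3) = (b^2 - 4*b - 5)/(b^2 + 4*b - 5)
(4) = g^2/(g^2 + 2*g - 3)
(5) = (r - 6*sqrt(2))/(r - 3)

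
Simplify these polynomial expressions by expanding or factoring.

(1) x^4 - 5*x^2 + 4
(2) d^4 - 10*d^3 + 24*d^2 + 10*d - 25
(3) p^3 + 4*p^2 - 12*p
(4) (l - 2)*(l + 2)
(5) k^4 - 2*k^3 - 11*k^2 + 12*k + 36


(1) = (x - 2)*(x - 1)*(x + 1)*(x + 2)
(2) = (d - 5)^2*(d - 1)*(d + 1)
(3) = p*(p - 2)*(p + 6)
(4) = l^2 - 4
(5) = (k - 3)^2*(k + 2)^2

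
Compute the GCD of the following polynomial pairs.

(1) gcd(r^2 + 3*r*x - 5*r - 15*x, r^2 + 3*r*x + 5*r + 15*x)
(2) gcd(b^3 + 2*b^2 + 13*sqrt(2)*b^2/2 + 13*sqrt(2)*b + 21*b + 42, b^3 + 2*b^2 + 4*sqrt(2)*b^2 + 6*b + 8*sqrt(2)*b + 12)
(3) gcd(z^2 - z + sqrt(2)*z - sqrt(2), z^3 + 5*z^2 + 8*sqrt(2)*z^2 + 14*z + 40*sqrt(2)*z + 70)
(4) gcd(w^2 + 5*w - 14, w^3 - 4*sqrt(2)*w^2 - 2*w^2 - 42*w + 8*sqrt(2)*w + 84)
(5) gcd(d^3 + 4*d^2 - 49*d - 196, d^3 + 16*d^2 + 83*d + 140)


(1) = r + 3*x
(2) = b^2 + b*(2 + 3*sqrt(2)) + 6*sqrt(2)
(3) = gcd((z - 1)*(z + sqrt(2)), (z + 5)*(z + sqrt(2))*(z + 7*sqrt(2))) = z + sqrt(2)
(4) = w - 2
(5) = d^2 + 11*d + 28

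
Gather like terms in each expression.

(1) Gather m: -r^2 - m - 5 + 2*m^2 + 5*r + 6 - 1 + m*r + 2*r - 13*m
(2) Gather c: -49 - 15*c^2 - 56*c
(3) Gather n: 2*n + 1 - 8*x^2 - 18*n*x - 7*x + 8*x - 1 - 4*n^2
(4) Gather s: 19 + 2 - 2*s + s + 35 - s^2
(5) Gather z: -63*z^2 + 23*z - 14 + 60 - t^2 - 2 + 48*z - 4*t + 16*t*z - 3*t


(1) = 2*m^2 + m*(r - 14) - r^2 + 7*r
(2) = -15*c^2 - 56*c - 49
(3) = -4*n^2 + n*(2 - 18*x) - 8*x^2 + x
(4) = -s^2 - s + 56
(5) = -t^2 - 7*t - 63*z^2 + z*(16*t + 71) + 44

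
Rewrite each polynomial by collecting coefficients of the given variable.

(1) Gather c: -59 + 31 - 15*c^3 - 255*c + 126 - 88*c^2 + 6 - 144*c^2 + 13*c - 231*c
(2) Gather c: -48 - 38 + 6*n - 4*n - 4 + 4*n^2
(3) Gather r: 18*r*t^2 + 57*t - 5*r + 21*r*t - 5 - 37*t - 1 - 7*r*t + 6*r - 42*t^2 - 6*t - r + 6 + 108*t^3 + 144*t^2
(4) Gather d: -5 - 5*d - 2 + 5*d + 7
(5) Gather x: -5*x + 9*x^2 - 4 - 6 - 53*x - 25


(1) = -15*c^3 - 232*c^2 - 473*c + 104
(2) = 4*n^2 + 2*n - 90
(3) = r*(18*t^2 + 14*t) + 108*t^3 + 102*t^2 + 14*t
(4) = 0
(5) = 9*x^2 - 58*x - 35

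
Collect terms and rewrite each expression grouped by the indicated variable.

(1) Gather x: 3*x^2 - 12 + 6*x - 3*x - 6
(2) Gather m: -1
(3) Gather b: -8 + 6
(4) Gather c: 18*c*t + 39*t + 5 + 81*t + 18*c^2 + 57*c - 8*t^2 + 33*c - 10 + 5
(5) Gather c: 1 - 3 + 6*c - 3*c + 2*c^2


(1) = 3*x^2 + 3*x - 18
(2) = -1
(3) = -2
(4) = 18*c^2 + c*(18*t + 90) - 8*t^2 + 120*t
(5) = 2*c^2 + 3*c - 2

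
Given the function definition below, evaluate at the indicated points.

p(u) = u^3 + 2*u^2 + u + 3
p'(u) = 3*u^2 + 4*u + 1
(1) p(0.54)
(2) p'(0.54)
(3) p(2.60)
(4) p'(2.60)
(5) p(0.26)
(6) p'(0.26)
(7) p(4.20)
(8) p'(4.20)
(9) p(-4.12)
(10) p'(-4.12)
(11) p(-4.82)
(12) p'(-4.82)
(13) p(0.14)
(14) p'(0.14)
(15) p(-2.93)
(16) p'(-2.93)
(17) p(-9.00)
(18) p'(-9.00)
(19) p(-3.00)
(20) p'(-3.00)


(1) = 4.28
(2) = 4.03
(3) = 36.70
(4) = 31.68
(5) = 3.41
(6) = 2.24
(7) = 116.57
(8) = 70.72
(9) = -37.11
(10) = 35.44
(11) = -67.34
(12) = 51.42
(13) = 3.18
(14) = 1.62
(15) = -7.91
(16) = 15.03
(17) = -573.00
(18) = 208.00
(19) = -9.00
(20) = 16.00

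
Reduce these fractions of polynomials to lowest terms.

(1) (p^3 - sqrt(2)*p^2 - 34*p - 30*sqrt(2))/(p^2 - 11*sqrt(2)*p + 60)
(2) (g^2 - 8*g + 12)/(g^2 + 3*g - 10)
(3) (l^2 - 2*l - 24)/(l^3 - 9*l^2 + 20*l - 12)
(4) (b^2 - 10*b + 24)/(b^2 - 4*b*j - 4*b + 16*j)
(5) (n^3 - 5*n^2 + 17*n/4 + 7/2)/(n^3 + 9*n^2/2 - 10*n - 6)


(1) = (p^2 + 4*sqrt(2)*p + 6)/(p - 6*sqrt(2))
(2) = (g - 6)/(g + 5)
(3) = (l + 4)/(l^2 - 3*l + 2)
(4) = (b - 6)/(b - 4*j)
(5) = (2*n - 7)/(2*n + 12)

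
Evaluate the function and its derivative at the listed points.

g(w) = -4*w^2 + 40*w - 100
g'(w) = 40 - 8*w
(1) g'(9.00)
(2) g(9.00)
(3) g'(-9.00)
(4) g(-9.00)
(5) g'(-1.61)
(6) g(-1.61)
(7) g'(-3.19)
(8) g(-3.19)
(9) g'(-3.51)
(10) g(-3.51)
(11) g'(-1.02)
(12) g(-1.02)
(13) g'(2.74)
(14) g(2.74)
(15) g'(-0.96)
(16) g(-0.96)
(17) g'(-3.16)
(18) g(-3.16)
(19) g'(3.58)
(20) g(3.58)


(1) = -32.00
(2) = -64.00
(3) = 112.00
(4) = -784.00
(5) = 52.88
(6) = -174.77
(7) = 65.52
(8) = -268.30
(9) = 68.08
(10) = -289.68
(11) = 48.16
(12) = -144.96
(13) = 18.08
(14) = -20.43
(15) = 47.68
(16) = -142.09
(17) = 65.28
(18) = -266.34
(19) = 11.36
(20) = -8.07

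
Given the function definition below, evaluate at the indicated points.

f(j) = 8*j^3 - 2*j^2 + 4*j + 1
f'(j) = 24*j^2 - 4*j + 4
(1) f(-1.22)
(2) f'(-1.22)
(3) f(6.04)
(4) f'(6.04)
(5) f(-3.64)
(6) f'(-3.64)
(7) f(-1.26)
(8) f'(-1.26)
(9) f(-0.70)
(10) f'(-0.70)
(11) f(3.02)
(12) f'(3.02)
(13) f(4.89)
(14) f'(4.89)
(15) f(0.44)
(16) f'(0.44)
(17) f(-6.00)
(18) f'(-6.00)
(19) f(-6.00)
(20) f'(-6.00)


(1) = -21.38
(2) = 44.60
(3) = 1714.99
(4) = 855.40
(5) = -425.89
(6) = 336.55
(7) = -23.22
(8) = 47.14
(9) = -5.52
(10) = 18.56
(11) = 215.19
(12) = 210.81
(13) = 908.18
(14) = 558.33
(15) = 3.05
(16) = 6.89
(17) = -1823.00
(18) = 892.00
(19) = -1823.00
(20) = 892.00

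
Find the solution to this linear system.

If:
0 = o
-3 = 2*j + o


Then:
j = -3/2
o = 0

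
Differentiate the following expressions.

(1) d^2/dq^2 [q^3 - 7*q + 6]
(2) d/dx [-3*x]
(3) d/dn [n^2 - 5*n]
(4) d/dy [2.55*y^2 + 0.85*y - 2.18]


(1) = 6*q
(2) = -3
(3) = 2*n - 5
(4) = 5.1*y + 0.85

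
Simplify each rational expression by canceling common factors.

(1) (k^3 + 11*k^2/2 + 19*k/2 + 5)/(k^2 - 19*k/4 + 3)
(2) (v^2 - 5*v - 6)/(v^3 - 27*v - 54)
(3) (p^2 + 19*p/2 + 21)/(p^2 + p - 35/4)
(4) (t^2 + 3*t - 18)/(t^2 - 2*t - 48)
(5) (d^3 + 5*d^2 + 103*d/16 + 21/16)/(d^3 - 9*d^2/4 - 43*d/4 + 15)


(1) = (4*k^3 + 22*k^2 + 38*k + 20)/(4*k^2 - 19*k + 12)
(2) = (v + 1)/(v^2 + 6*v + 9)
(3) = (2*p + 12)/(2*p - 5)
(4) = (t - 3)/(t - 8)
(5) = (16*d^2 + 32*d + 7)/(16*d^2 - 84*d + 80)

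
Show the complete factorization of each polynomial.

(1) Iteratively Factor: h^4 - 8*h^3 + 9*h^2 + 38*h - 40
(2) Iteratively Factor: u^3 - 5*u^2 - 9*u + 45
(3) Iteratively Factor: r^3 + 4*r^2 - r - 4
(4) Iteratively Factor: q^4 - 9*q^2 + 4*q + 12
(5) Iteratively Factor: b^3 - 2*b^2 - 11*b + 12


(1) = (h + 2)*(h^3 - 10*h^2 + 29*h - 20) = (h - 5)*(h + 2)*(h^2 - 5*h + 4) = (h - 5)*(h - 4)*(h + 2)*(h - 1)
(2) = (u + 3)*(u^2 - 8*u + 15) = (u - 3)*(u + 3)*(u - 5)
(3) = (r + 1)*(r^2 + 3*r - 4) = (r + 1)*(r + 4)*(r - 1)
(4) = (q - 2)*(q^3 + 2*q^2 - 5*q - 6) = (q - 2)^2*(q^2 + 4*q + 3) = (q - 2)^2*(q + 3)*(q + 1)
(5) = (b - 1)*(b^2 - b - 12) = (b - 4)*(b - 1)*(b + 3)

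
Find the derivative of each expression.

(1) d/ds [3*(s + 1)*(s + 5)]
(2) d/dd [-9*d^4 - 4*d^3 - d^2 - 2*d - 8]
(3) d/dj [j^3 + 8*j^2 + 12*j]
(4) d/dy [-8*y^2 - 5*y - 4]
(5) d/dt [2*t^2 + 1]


(1) = 6*s + 18
(2) = -36*d^3 - 12*d^2 - 2*d - 2
(3) = 3*j^2 + 16*j + 12
(4) = -16*y - 5
(5) = 4*t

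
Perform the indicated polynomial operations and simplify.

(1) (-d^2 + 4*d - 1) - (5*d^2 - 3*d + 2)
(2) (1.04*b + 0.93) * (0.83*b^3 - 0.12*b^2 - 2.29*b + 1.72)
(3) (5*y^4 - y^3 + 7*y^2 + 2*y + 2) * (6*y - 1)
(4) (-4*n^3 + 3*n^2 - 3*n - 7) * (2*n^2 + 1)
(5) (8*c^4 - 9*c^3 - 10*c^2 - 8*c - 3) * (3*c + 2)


(1) = -6*d^2 + 7*d - 3
(2) = 0.8632*b^4 + 0.6471*b^3 - 2.4932*b^2 - 0.3409*b + 1.5996
(3) = 30*y^5 - 11*y^4 + 43*y^3 + 5*y^2 + 10*y - 2
(4) = -8*n^5 + 6*n^4 - 10*n^3 - 11*n^2 - 3*n - 7
(5) = 24*c^5 - 11*c^4 - 48*c^3 - 44*c^2 - 25*c - 6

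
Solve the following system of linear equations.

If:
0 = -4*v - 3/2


Then:
v = -3/8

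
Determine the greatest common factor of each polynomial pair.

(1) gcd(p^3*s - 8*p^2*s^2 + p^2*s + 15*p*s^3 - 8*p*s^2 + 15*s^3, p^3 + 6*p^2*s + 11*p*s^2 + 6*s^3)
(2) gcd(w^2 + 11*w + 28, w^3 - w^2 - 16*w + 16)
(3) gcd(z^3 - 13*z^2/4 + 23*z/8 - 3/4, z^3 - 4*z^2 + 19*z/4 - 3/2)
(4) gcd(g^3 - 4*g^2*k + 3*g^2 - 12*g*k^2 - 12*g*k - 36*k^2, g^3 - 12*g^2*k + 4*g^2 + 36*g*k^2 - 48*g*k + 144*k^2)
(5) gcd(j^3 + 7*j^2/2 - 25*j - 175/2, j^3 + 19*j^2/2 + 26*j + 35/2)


(1) = 1
(2) = gcd((w + 4)*(w + 7), (w - 4)*(w - 1)*(w + 4)) = w + 4
(3) = z^2 - 5*z/2 + 1
(4) = g - 6*k
(5) = j^2 + 17*j/2 + 35/2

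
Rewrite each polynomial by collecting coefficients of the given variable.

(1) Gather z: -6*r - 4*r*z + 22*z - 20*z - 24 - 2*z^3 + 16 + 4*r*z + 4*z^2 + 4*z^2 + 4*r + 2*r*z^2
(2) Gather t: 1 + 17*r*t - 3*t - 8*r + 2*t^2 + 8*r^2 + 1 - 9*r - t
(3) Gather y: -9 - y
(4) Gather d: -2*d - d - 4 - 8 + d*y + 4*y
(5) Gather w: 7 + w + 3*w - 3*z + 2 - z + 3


(1) = -2*r - 2*z^3 + z^2*(2*r + 8) + 2*z - 8
(2) = 8*r^2 - 17*r + 2*t^2 + t*(17*r - 4) + 2
(3) = -y - 9
(4) = d*(y - 3) + 4*y - 12
(5) = 4*w - 4*z + 12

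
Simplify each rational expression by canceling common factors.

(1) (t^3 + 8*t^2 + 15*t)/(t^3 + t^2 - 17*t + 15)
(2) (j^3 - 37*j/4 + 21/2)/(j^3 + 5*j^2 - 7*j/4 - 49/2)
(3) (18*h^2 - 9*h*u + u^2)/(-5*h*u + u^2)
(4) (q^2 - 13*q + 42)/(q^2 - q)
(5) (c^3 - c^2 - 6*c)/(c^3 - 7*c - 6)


(1) = (t^2 + 3*t)/(t^2 - 4*t + 3)
(2) = (2*j - 3)/(2*j + 7)
(3) = (18*h^2 - 9*h*u + u^2)/(-5*h*u + u^2)
(4) = (q^2 - 13*q + 42)/(q^2 - q)
(5) = c/(c + 1)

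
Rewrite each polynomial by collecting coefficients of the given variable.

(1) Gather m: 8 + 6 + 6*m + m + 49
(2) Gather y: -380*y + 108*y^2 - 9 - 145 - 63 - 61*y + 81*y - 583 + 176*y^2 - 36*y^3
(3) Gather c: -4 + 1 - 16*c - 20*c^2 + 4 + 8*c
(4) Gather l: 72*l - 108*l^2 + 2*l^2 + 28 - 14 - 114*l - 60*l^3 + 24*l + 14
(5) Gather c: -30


(1) = 7*m + 63
(2) = -36*y^3 + 284*y^2 - 360*y - 800
(3) = -20*c^2 - 8*c + 1
(4) = -60*l^3 - 106*l^2 - 18*l + 28
(5) = -30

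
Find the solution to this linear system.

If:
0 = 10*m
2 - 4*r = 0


Then:
m = 0
r = 1/2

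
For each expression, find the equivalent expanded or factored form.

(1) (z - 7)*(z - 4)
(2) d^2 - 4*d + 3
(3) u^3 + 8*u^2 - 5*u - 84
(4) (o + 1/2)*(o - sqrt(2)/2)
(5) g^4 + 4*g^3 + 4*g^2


(1) = z^2 - 11*z + 28
(2) = (d - 3)*(d - 1)
(3) = (u - 3)*(u + 4)*(u + 7)
(4) = o^2 - sqrt(2)*o/2 + o/2 - sqrt(2)/4
(5) = g^2*(g + 2)^2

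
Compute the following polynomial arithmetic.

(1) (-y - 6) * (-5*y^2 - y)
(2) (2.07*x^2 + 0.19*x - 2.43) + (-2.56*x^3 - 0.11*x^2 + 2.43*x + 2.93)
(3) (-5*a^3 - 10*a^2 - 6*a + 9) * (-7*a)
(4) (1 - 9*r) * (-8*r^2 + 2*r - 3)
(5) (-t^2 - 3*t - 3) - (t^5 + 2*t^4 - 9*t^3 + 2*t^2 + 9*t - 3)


(1) = 5*y^3 + 31*y^2 + 6*y
(2) = -2.56*x^3 + 1.96*x^2 + 2.62*x + 0.5
(3) = 35*a^4 + 70*a^3 + 42*a^2 - 63*a
(4) = 72*r^3 - 26*r^2 + 29*r - 3
(5) = -t^5 - 2*t^4 + 9*t^3 - 3*t^2 - 12*t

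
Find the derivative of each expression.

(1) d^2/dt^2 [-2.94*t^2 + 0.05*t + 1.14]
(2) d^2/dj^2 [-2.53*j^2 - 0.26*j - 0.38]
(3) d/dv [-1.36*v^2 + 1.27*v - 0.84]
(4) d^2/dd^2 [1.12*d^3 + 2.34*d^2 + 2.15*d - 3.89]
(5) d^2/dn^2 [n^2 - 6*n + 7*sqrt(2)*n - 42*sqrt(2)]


(1) = -5.88000000000000
(2) = -5.06000000000000
(3) = 1.27 - 2.72*v
(4) = 6.72*d + 4.68
(5) = 2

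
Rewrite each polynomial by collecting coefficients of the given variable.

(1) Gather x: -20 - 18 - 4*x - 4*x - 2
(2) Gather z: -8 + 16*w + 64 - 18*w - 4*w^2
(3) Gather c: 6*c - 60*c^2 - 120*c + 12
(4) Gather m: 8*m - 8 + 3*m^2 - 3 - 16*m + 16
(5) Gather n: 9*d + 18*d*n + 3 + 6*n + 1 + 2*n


(1) = -8*x - 40
(2) = -4*w^2 - 2*w + 56
(3) = -60*c^2 - 114*c + 12
(4) = 3*m^2 - 8*m + 5
(5) = 9*d + n*(18*d + 8) + 4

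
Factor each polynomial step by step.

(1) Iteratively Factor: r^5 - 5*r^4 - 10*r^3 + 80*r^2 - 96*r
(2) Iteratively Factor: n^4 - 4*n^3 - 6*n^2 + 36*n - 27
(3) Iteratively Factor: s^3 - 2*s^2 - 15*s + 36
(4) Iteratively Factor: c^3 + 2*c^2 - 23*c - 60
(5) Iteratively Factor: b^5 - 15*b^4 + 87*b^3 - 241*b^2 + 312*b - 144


(1) = (r - 4)*(r^4 - r^3 - 14*r^2 + 24*r) = (r - 4)*(r - 3)*(r^3 + 2*r^2 - 8*r) = (r - 4)*(r - 3)*(r + 4)*(r^2 - 2*r) = (r - 4)*(r - 3)*(r - 2)*(r + 4)*(r)
(2) = (n - 1)*(n^3 - 3*n^2 - 9*n + 27) = (n - 1)*(n + 3)*(n^2 - 6*n + 9) = (n - 3)*(n - 1)*(n + 3)*(n - 3)
(3) = (s - 3)*(s^2 + s - 12) = (s - 3)*(s + 4)*(s - 3)
(4) = (c - 5)*(c^2 + 7*c + 12) = (c - 5)*(c + 3)*(c + 4)
(5) = (b - 1)*(b^4 - 14*b^3 + 73*b^2 - 168*b + 144) = (b - 4)*(b - 1)*(b^3 - 10*b^2 + 33*b - 36) = (b - 4)*(b - 3)*(b - 1)*(b^2 - 7*b + 12) = (b - 4)*(b - 3)^2*(b - 1)*(b - 4)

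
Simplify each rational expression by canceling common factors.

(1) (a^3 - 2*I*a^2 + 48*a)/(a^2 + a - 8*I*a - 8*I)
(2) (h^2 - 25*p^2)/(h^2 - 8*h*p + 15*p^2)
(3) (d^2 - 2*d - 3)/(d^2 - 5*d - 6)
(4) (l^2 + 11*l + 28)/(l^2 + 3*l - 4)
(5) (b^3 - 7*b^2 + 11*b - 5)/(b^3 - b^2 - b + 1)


(1) = (a^2 + 6*I*a)/(a + 1)
(2) = (-h - 5*p)/(-h + 3*p)
(3) = (d - 3)/(d - 6)
(4) = (l + 7)/(l - 1)
(5) = (b - 5)/(b + 1)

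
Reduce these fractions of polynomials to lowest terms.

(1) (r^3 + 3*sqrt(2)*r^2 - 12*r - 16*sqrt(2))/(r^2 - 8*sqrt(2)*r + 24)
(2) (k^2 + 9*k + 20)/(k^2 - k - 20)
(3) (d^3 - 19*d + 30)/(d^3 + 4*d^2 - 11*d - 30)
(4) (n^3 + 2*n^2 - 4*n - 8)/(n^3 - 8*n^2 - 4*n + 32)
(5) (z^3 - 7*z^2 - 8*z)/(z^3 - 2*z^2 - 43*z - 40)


(1) = (r^2 + 5*sqrt(2)*r + 8)/(r - 6*sqrt(2))
(2) = (k + 5)/(k - 5)
(3) = (d - 2)/(d + 2)
(4) = (n + 2)/(n - 8)
(5) = z/(z + 5)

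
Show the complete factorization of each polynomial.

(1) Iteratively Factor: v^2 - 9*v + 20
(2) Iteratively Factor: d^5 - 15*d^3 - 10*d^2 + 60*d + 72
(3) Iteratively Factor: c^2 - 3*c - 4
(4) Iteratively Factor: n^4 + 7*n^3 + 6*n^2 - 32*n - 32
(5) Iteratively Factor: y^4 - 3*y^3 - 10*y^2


(1) = (v - 5)*(v - 4)
(2) = (d + 2)*(d^4 - 2*d^3 - 11*d^2 + 12*d + 36) = (d + 2)^2*(d^3 - 4*d^2 - 3*d + 18) = (d - 3)*(d + 2)^2*(d^2 - d - 6) = (d - 3)^2*(d + 2)^2*(d + 2)
(3) = (c + 1)*(c - 4)
(4) = (n - 2)*(n^3 + 9*n^2 + 24*n + 16) = (n - 2)*(n + 4)*(n^2 + 5*n + 4) = (n - 2)*(n + 4)^2*(n + 1)
(5) = (y)*(y^3 - 3*y^2 - 10*y) = y*(y - 5)*(y^2 + 2*y) = y^2*(y - 5)*(y + 2)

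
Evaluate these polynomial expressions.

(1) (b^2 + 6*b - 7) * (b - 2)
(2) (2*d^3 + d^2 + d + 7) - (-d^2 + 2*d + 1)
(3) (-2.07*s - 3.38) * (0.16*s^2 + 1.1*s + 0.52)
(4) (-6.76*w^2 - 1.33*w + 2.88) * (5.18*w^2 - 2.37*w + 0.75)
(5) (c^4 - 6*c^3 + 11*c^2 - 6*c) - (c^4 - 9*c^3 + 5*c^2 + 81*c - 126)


(1) = b^3 + 4*b^2 - 19*b + 14
(2) = 2*d^3 + 2*d^2 - d + 6
(3) = -0.3312*s^3 - 2.8178*s^2 - 4.7944*s - 1.7576
(4) = -35.0168*w^4 + 9.1318*w^3 + 13.0005*w^2 - 7.8231*w + 2.16
(5) = 3*c^3 + 6*c^2 - 87*c + 126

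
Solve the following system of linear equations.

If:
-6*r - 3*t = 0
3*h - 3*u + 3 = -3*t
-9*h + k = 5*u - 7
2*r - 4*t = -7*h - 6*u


Then:
h = -u/12 - 5/12
k = 17*u/4 - 43/4
r = 7/24 - 13*u/24
t = 13*u/12 - 7/12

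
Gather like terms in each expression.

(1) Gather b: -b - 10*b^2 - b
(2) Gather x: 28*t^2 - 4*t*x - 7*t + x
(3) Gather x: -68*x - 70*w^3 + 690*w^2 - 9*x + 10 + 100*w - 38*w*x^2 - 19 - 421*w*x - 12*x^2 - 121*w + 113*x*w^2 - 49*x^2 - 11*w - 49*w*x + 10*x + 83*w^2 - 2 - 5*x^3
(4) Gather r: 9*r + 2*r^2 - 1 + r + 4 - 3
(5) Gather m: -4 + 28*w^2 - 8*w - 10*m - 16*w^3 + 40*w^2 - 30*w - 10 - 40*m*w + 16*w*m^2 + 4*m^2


(1) = -10*b^2 - 2*b
(2) = 28*t^2 - 7*t + x*(1 - 4*t)
(3) = -70*w^3 + 773*w^2 - 32*w - 5*x^3 + x^2*(-38*w - 61) + x*(113*w^2 - 470*w - 67) - 11
(4) = 2*r^2 + 10*r
(5) = m^2*(16*w + 4) + m*(-40*w - 10) - 16*w^3 + 68*w^2 - 38*w - 14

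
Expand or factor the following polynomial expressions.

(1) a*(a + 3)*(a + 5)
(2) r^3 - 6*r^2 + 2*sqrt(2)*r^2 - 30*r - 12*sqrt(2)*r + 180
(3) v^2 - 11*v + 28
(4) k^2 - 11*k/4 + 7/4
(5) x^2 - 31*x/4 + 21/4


(1) = a^3 + 8*a^2 + 15*a
(2) = (r - 6)*(r - 3*sqrt(2))*(r + 5*sqrt(2))
(3) = (v - 7)*(v - 4)
(4) = (k - 7/4)*(k - 1)
(5) = (x - 7)*(x - 3/4)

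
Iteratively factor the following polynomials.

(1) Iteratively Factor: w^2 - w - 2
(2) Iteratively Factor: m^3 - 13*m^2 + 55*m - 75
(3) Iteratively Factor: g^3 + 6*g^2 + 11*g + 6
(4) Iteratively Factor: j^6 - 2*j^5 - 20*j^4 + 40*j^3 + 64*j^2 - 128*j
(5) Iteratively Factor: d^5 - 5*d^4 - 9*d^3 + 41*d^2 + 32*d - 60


(1) = (w + 1)*(w - 2)
(2) = (m - 5)*(m^2 - 8*m + 15) = (m - 5)*(m - 3)*(m - 5)
(3) = (g + 2)*(g^2 + 4*g + 3) = (g + 2)*(g + 3)*(g + 1)
(4) = (j - 2)*(j^5 - 20*j^3 + 64*j) = (j - 2)*(j + 2)*(j^4 - 2*j^3 - 16*j^2 + 32*j) = (j - 2)*(j + 2)*(j + 4)*(j^3 - 6*j^2 + 8*j) = j*(j - 2)*(j + 2)*(j + 4)*(j^2 - 6*j + 8) = j*(j - 2)^2*(j + 2)*(j + 4)*(j - 4)
(5) = (d - 3)*(d^4 - 2*d^3 - 15*d^2 - 4*d + 20) = (d - 3)*(d - 1)*(d^3 - d^2 - 16*d - 20) = (d - 3)*(d - 1)*(d + 2)*(d^2 - 3*d - 10) = (d - 3)*(d - 1)*(d + 2)^2*(d - 5)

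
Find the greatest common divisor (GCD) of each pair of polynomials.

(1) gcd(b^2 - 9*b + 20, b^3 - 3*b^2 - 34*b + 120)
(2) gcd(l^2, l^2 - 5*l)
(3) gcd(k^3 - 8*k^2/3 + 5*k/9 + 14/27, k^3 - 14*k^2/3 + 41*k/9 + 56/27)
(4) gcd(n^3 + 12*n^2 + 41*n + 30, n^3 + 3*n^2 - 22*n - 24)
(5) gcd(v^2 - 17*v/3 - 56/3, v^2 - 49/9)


(1) = gcd((b - 5)*(b - 4), (b - 5)*(b - 4)*(b + 6)) = b^2 - 9*b + 20
(2) = l
(3) = k^2 - 2*k - 7/9
(4) = gcd((n + 1)*(n + 5)*(n + 6), (n - 4)*(n + 1)*(n + 6)) = n^2 + 7*n + 6
(5) = gcd((v - 8)*(v + 7/3), (v - 7/3)*(v + 7/3)) = v + 7/3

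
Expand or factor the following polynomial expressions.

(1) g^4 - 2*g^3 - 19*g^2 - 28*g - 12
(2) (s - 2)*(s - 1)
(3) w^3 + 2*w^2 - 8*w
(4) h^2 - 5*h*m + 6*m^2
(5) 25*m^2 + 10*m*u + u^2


(1) = (g - 6)*(g + 1)^2*(g + 2)
(2) = s^2 - 3*s + 2
(3) = w*(w - 2)*(w + 4)
(4) = (h - 3*m)*(h - 2*m)
(5) = (5*m + u)^2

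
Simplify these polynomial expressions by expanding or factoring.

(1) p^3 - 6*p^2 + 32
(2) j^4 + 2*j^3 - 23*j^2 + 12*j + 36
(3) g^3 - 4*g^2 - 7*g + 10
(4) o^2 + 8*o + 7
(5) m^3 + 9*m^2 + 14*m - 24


(1) = (p - 4)^2*(p + 2)
(2) = (j - 3)*(j - 2)*(j + 1)*(j + 6)
(3) = (g - 5)*(g - 1)*(g + 2)
(4) = (o + 1)*(o + 7)
(5) = (m - 1)*(m + 4)*(m + 6)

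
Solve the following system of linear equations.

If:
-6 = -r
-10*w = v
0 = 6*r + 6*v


Then:
r = 6
v = -6
w = 3/5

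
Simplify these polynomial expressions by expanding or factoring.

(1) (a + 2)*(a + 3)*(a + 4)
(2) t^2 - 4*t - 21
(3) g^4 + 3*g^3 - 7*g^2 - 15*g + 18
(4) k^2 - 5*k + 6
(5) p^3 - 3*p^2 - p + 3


(1) = a^3 + 9*a^2 + 26*a + 24
(2) = (t - 7)*(t + 3)
(3) = (g - 2)*(g - 1)*(g + 3)^2
(4) = (k - 3)*(k - 2)
(5) = (p - 3)*(p - 1)*(p + 1)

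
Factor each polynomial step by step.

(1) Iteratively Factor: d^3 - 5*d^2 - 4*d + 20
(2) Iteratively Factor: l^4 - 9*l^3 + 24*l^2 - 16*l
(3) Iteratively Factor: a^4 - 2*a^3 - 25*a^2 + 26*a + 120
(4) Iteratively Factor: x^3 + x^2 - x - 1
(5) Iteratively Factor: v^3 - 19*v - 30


(1) = (d - 2)*(d^2 - 3*d - 10) = (d - 5)*(d - 2)*(d + 2)
(2) = (l - 4)*(l^3 - 5*l^2 + 4*l) = l*(l - 4)*(l^2 - 5*l + 4) = l*(l - 4)^2*(l - 1)
(3) = (a - 3)*(a^3 + a^2 - 22*a - 40) = (a - 3)*(a + 2)*(a^2 - a - 20) = (a - 3)*(a + 2)*(a + 4)*(a - 5)
(4) = (x + 1)*(x^2 - 1) = (x + 1)^2*(x - 1)
(5) = (v + 2)*(v^2 - 2*v - 15) = (v - 5)*(v + 2)*(v + 3)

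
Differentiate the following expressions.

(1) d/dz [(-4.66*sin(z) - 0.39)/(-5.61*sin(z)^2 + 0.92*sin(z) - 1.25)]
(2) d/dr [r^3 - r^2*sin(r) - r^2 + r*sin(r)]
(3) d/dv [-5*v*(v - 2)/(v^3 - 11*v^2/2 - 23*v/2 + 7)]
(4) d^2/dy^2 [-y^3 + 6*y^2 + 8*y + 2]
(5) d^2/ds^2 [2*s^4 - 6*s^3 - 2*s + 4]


(1) = (-26.1426*sin(z)^2 - 4.3758*sin(z) + 6.1838)*cos(z)/(31.4721*sin(z)^4 - 10.3224*sin(z)^3 + 14.8714*sin(z)^2 - 2.3*sin(z) + 1.5625)
(2) = -r^2*cos(r) + 3*r^2 - 2*r*sin(r) + r*cos(r) - 2*r + sin(r)
(3) = 10*(2*v^4 - 8*v^3 + 45*v^2 - 28*v + 28)/(4*v^6 - 44*v^5 + 29*v^4 + 562*v^3 + 221*v^2 - 644*v + 196)
(4) = 12 - 6*y
(5) = 12*s*(2*s - 3)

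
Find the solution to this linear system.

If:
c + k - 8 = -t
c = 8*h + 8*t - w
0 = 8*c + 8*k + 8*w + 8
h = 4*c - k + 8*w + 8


Then:
c = -79*w/39 - 48/13
h = -44*w/39 - 123/13
k = 40*w/39 + 35/13
t = w + 9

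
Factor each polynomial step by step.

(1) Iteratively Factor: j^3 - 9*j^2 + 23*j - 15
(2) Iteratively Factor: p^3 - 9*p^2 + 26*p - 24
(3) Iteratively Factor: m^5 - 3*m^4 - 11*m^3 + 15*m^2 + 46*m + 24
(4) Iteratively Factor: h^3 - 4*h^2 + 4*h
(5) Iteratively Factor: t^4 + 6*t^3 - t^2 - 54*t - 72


(1) = (j - 1)*(j^2 - 8*j + 15) = (j - 3)*(j - 1)*(j - 5)
(2) = (p - 3)*(p^2 - 6*p + 8) = (p - 3)*(p - 2)*(p - 4)
(3) = (m + 2)*(m^4 - 5*m^3 - m^2 + 17*m + 12) = (m - 3)*(m + 2)*(m^3 - 2*m^2 - 7*m - 4) = (m - 3)*(m + 1)*(m + 2)*(m^2 - 3*m - 4) = (m - 4)*(m - 3)*(m + 1)*(m + 2)*(m + 1)
(4) = (h)*(h^2 - 4*h + 4) = h*(h - 2)*(h - 2)
(5) = (t - 3)*(t^3 + 9*t^2 + 26*t + 24) = (t - 3)*(t + 4)*(t^2 + 5*t + 6) = (t - 3)*(t + 2)*(t + 4)*(t + 3)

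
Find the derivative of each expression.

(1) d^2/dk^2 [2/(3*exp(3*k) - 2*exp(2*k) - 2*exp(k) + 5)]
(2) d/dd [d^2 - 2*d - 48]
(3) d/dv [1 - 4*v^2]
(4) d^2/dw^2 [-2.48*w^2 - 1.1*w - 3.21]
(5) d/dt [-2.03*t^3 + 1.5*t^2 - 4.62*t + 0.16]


(1) = 2*((-27*exp(2*k) + 8*exp(k) + 2)*(3*exp(3*k) - 2*exp(2*k) - 2*exp(k) + 5) + 2*(-9*exp(2*k) + 4*exp(k) + 2)^2*exp(k))*exp(k)/(3*exp(3*k) - 2*exp(2*k) - 2*exp(k) + 5)^3
(2) = 2*d - 2
(3) = -8*v
(4) = -4.96000000000000
(5) = -6.09*t^2 + 3.0*t - 4.62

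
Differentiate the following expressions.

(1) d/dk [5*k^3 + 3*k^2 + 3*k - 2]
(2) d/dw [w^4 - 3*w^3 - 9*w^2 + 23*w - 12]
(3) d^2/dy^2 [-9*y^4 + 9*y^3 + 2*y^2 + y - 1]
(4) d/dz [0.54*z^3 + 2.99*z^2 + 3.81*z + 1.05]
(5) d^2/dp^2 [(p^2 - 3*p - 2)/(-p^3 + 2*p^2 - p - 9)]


(1) = 15*k^2 + 6*k + 3
(2) = 4*w^3 - 9*w^2 - 18*w + 23
(3) = -108*y^2 + 54*y + 4
(4) = 1.62*z^2 + 5.98*z + 3.81
(5) = 2*(-p^6 + 9*p^5 - 3*p^4 + 38*p^3 - 186*p^2 + 96*p - 70)/(p^9 - 6*p^8 + 15*p^7 + 7*p^6 - 93*p^5 + 156*p^4 + 136*p^3 - 459*p^2 + 243*p + 729)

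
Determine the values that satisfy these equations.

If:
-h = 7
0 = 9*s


Then:
h = -7
s = 0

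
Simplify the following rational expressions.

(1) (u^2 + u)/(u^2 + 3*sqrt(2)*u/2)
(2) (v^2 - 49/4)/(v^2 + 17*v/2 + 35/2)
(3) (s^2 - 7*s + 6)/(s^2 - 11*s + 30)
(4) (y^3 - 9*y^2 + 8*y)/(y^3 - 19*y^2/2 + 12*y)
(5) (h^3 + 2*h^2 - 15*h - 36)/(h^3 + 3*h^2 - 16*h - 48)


(1) = (2*u + 2)/(2*u + 3*sqrt(2))
(2) = (2*v - 7)/(2*v + 10)
(3) = (s - 1)/(s - 5)
(4) = (2*y - 2)/(2*y - 3)
(5) = (h + 3)/(h + 4)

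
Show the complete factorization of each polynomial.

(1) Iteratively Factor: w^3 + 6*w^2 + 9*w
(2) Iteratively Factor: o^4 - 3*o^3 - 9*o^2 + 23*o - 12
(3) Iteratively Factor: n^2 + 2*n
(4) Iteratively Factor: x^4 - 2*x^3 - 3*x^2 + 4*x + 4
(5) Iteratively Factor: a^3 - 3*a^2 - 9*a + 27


(1) = (w + 3)*(w^2 + 3*w) = (w + 3)^2*(w)
(2) = (o - 4)*(o^3 + o^2 - 5*o + 3) = (o - 4)*(o - 1)*(o^2 + 2*o - 3) = (o - 4)*(o - 1)*(o + 3)*(o - 1)
(3) = (n)*(n + 2)
(4) = (x + 1)*(x^3 - 3*x^2 + 4) = (x - 2)*(x + 1)*(x^2 - x - 2) = (x - 2)*(x + 1)^2*(x - 2)
(5) = (a - 3)*(a^2 - 9) = (a - 3)*(a + 3)*(a - 3)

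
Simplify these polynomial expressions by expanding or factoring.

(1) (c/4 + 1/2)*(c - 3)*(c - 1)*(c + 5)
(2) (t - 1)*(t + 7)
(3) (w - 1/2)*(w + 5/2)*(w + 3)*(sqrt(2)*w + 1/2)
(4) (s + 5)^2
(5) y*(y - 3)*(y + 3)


(1) = c^4/4 + 3*c^3/4 - 15*c^2/4 - 19*c/4 + 15/2
(2) = t^2 + 6*t - 7
(3) = sqrt(2)*w^4 + w^3/2 + 5*sqrt(2)*w^3 + 5*w^2/2 + 19*sqrt(2)*w^2/4 - 15*sqrt(2)*w/4 + 19*w/8 - 15/8
(4) = s^2 + 10*s + 25
(5) = y^3 - 9*y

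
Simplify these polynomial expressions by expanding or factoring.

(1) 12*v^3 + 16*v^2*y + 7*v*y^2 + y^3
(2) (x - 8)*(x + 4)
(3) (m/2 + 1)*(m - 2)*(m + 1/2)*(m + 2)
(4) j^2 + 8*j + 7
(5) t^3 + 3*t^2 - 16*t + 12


(1) = (2*v + y)^2*(3*v + y)
(2) = x^2 - 4*x - 32
(3) = m^4/2 + 5*m^3/4 - 3*m^2/2 - 5*m - 2
(4) = (j + 1)*(j + 7)
(5) = (t - 2)*(t - 1)*(t + 6)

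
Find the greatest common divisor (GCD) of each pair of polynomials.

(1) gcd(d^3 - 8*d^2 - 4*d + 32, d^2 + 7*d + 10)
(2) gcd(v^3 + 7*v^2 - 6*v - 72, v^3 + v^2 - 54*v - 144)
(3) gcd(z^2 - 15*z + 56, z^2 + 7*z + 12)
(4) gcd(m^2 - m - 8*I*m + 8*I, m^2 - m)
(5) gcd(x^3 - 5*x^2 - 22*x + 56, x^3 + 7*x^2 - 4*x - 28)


(1) = d + 2
(2) = gcd((v - 3)*(v + 4)*(v + 6), (v - 8)*(v + 3)*(v + 6)) = v + 6
(3) = 1
(4) = m - 1
(5) = x - 2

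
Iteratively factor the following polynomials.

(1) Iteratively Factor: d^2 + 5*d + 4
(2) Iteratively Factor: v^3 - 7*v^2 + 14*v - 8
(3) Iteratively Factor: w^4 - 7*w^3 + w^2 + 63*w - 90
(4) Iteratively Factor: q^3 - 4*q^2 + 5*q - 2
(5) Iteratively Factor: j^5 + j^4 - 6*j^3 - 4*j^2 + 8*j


(1) = (d + 1)*(d + 4)
(2) = (v - 1)*(v^2 - 6*v + 8) = (v - 4)*(v - 1)*(v - 2)
(3) = (w - 2)*(w^3 - 5*w^2 - 9*w + 45) = (w - 3)*(w - 2)*(w^2 - 2*w - 15) = (w - 3)*(w - 2)*(w + 3)*(w - 5)
(4) = (q - 2)*(q^2 - 2*q + 1) = (q - 2)*(q - 1)*(q - 1)
(5) = (j - 2)*(j^4 + 3*j^3 - 4*j) = (j - 2)*(j + 2)*(j^3 + j^2 - 2*j) = j*(j - 2)*(j + 2)*(j^2 + j - 2) = j*(j - 2)*(j + 2)^2*(j - 1)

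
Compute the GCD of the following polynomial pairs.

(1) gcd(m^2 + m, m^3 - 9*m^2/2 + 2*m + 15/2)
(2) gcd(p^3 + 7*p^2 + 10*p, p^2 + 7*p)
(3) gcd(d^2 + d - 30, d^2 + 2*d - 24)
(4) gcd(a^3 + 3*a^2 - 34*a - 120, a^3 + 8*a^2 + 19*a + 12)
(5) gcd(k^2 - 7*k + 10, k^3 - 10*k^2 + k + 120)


(1) = gcd(m*(m + 1), (m - 3)*(m - 5/2)*(m + 1)) = m + 1
(2) = p
(3) = gcd((d - 5)*(d + 6), (d - 4)*(d + 6)) = d + 6
(4) = gcd((a - 6)*(a + 4)*(a + 5), (a + 1)*(a + 3)*(a + 4)) = a + 4
(5) = gcd((k - 5)*(k - 2), (k - 8)*(k - 5)*(k + 3)) = k - 5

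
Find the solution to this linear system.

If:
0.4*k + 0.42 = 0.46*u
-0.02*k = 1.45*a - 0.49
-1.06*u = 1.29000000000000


Then:
a = 0.37
k = -2.45
u = -1.22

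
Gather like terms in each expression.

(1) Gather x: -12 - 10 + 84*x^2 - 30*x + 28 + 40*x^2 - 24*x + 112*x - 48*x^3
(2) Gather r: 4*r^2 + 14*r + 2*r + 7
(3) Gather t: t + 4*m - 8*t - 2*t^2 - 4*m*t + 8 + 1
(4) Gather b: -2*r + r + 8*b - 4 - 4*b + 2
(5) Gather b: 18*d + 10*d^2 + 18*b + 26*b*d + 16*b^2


(1) = -48*x^3 + 124*x^2 + 58*x + 6
(2) = 4*r^2 + 16*r + 7
(3) = 4*m - 2*t^2 + t*(-4*m - 7) + 9
(4) = 4*b - r - 2
(5) = 16*b^2 + b*(26*d + 18) + 10*d^2 + 18*d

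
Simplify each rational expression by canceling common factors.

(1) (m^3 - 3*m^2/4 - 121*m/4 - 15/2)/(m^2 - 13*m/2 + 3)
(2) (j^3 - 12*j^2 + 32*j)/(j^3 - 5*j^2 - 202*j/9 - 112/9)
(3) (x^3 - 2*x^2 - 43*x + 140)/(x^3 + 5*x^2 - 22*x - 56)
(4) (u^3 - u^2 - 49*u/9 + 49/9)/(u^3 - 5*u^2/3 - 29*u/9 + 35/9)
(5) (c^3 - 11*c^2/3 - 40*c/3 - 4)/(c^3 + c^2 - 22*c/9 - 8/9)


(1) = (4*m^2 + 21*m + 5)/(4*m - 2)
(2) = (9*j^2 - 36*j)/(9*j^2 + 27*j + 14)
(3) = (x - 5)/(x + 2)
(4) = (3*u + 7)/(3*u + 5)
(5) = (3*c - 18)/(3*c - 4)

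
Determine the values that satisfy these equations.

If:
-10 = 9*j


Then:
j = -10/9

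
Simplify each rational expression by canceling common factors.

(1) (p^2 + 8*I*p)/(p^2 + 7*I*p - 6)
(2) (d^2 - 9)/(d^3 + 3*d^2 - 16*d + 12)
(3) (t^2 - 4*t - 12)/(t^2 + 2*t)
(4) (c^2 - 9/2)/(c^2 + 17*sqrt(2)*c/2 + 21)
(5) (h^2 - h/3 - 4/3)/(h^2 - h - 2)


(1) = (p^2 + 8*I*p)/(p^2 + 7*I*p - 6)
(2) = (d^2 - 9)/(d^3 + 3*d^2 - 16*d + 12)
(3) = (t - 6)/t
(4) = (4*c - 6*sqrt(2))/(4*c + 28*sqrt(2))
(5) = (3*h - 4)/(3*h - 6)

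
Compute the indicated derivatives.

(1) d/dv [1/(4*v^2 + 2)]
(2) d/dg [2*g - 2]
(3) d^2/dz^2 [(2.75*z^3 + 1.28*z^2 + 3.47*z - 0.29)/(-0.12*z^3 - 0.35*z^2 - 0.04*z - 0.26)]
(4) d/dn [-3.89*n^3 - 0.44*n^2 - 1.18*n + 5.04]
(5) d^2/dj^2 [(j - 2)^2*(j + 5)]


(1) = -2*v/(2*v^2 + 1)^2
(2) = 2
(3) = (0.194136*z^6 - 0.220608*z^5 + 0.242136*z^4 + 0.464686*z^3 + 2.04795*z^2 + 0.749292*z - 0.152732)/(0.001728*z^9 + 0.01512*z^8 + 0.045828*z^7 + 0.064187*z^6 + 0.080796*z^5 + 0.104718*z^4 + 0.04624*z^3 + 0.072228*z^2 + 0.008112*z + 0.017576)
(4) = -11.67*n^2 - 0.88*n - 1.18
(5) = 6*j + 2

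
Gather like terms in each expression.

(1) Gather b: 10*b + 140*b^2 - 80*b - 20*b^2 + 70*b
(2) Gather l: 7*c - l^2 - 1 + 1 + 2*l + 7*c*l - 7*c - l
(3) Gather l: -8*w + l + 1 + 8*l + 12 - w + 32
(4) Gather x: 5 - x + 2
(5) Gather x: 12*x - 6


(1) = 120*b^2
(2) = -l^2 + l*(7*c + 1)
(3) = 9*l - 9*w + 45
(4) = 7 - x
(5) = 12*x - 6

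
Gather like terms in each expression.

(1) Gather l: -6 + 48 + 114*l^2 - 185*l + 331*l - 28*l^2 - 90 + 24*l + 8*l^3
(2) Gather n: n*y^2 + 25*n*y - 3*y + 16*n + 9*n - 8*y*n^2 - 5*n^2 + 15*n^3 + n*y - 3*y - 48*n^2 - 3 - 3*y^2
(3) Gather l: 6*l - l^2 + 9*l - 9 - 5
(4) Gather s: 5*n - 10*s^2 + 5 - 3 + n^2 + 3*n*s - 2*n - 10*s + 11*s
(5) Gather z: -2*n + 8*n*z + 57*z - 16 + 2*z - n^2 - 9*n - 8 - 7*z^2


(1) = 8*l^3 + 86*l^2 + 170*l - 48
(2) = 15*n^3 + n^2*(-8*y - 53) + n*(y^2 + 26*y + 25) - 3*y^2 - 6*y - 3
(3) = -l^2 + 15*l - 14
(4) = n^2 + 3*n - 10*s^2 + s*(3*n + 1) + 2
(5) = -n^2 - 11*n - 7*z^2 + z*(8*n + 59) - 24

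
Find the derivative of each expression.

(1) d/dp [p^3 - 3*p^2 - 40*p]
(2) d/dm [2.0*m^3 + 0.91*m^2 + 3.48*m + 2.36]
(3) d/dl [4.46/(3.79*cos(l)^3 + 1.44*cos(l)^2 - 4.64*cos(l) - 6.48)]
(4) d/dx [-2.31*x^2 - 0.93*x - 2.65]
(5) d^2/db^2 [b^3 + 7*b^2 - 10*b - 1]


(1) = 3*p^2 - 6*p - 40
(2) = 6.0*m^2 + 1.82*m + 3.48
(3) = (50.7102*cos(l)^2 + 12.8448*cos(l) - 20.6944)*sin(l)/(3.79*cos(l)^3 + 1.44*cos(l)^2 - 4.64*cos(l) - 6.48)^2
(4) = -4.62*x - 0.93
(5) = 6*b + 14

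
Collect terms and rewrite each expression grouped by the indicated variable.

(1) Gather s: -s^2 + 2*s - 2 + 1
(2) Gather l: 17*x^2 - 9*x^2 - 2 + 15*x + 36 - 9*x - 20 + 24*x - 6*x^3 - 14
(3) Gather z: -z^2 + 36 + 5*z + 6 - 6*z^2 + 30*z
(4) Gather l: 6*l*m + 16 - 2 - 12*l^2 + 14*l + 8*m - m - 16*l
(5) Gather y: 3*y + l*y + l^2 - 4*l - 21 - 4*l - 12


(1) = -s^2 + 2*s - 1
(2) = -6*x^3 + 8*x^2 + 30*x
(3) = -7*z^2 + 35*z + 42
(4) = -12*l^2 + l*(6*m - 2) + 7*m + 14
(5) = l^2 - 8*l + y*(l + 3) - 33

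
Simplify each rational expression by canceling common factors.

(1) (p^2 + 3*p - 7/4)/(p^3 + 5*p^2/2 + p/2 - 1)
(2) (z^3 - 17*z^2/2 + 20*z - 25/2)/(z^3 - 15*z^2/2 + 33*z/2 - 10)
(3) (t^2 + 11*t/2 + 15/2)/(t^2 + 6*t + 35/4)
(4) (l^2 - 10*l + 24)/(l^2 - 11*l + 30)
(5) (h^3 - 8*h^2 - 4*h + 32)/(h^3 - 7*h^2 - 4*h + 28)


(1) = (2*p + 7)/(2*p^2 + 6*p + 4)
(2) = (z - 5)/(z - 4)
(3) = (2*t + 6)/(2*t + 7)
(4) = (l - 4)/(l - 5)
(5) = (h - 8)/(h - 7)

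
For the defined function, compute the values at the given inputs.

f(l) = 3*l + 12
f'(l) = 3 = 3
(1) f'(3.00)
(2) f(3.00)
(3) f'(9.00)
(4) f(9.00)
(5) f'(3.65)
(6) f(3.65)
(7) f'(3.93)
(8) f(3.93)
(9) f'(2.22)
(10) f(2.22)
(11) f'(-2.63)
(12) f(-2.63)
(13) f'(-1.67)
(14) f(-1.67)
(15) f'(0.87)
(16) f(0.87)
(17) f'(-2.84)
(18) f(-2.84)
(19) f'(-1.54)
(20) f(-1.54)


(1) = 3.00
(2) = 21.00
(3) = 3.00
(4) = 39.00
(5) = 3.00
(6) = 22.95
(7) = 3.00
(8) = 23.79
(9) = 3.00
(10) = 18.66
(11) = 3.00
(12) = 4.11
(13) = 3.00
(14) = 6.99
(15) = 3.00
(16) = 14.61
(17) = 3.00
(18) = 3.48
(19) = 3.00
(20) = 7.38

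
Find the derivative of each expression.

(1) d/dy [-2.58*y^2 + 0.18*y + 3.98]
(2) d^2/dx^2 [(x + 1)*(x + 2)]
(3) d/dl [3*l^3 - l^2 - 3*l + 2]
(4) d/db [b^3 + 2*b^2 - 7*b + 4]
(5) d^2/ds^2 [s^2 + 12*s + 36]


(1) = 0.18 - 5.16*y
(2) = 2
(3) = 9*l^2 - 2*l - 3
(4) = 3*b^2 + 4*b - 7
(5) = 2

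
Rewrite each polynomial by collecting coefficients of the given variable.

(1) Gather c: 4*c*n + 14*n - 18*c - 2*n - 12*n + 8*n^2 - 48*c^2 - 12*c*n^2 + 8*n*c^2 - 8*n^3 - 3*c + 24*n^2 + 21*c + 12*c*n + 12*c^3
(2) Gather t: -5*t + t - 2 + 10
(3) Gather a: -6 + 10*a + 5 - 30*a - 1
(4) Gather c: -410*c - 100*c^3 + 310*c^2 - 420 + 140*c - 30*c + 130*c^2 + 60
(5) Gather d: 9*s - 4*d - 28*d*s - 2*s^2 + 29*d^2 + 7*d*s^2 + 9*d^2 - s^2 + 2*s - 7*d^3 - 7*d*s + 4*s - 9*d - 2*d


(1) = 12*c^3 + c^2*(8*n - 48) + c*(-12*n^2 + 16*n) - 8*n^3 + 32*n^2
(2) = 8 - 4*t
(3) = -20*a - 2
(4) = -100*c^3 + 440*c^2 - 300*c - 360
(5) = -7*d^3 + 38*d^2 + d*(7*s^2 - 35*s - 15) - 3*s^2 + 15*s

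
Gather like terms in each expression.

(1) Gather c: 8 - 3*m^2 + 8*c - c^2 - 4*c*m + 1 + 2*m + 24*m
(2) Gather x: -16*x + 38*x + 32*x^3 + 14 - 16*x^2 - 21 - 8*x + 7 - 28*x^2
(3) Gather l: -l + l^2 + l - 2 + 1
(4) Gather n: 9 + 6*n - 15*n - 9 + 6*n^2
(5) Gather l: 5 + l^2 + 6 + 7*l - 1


(1) = -c^2 + c*(8 - 4*m) - 3*m^2 + 26*m + 9
(2) = 32*x^3 - 44*x^2 + 14*x
(3) = l^2 - 1
(4) = 6*n^2 - 9*n
(5) = l^2 + 7*l + 10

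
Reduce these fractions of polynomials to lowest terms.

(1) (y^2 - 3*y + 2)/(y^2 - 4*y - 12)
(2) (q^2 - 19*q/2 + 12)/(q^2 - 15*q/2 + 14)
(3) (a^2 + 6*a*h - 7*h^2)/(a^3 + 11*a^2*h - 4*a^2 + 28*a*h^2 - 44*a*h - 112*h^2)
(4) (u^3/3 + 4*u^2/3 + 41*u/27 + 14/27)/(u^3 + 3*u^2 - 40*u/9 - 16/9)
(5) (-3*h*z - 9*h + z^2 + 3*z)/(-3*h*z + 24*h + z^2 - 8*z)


(1) = (y^2 - 3*y + 2)/(y^2 - 4*y - 12)
(2) = (2*q^2 - 19*q + 24)/(2*q^2 - 15*q + 28)
(3) = (a - h)/(a^2 + 4*a*h - 4*a - 16*h)
(4) = (9*u^3 + 36*u^2 + 41*u + 14)/(27*u^3 + 81*u^2 - 120*u - 48)
(5) = (z + 3)/(z - 8)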